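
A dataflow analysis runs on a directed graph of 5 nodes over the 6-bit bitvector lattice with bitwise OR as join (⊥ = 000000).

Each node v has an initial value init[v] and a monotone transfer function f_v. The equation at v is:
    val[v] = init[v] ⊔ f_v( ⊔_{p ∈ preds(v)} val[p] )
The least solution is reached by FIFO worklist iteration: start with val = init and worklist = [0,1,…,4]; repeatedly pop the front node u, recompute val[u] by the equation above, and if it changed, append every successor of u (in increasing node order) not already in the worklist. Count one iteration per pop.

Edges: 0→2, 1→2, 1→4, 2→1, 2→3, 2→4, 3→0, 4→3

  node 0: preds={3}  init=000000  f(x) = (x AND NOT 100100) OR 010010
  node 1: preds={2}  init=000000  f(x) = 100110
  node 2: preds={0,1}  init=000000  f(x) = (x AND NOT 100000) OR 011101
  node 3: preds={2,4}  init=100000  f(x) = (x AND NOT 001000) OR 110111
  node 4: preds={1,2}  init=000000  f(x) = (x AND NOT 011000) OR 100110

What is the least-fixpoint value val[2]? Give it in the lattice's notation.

Worklist (9 pops):
  #1 pop 0: in=100000 → 010010 (was 000000); enqueue []
  #2 pop 1: in=000000 → 100110 (was 000000); enqueue []
  #3 pop 2: in=110110 → 011111 (was 000000); enqueue [1]
  #4 pop 3: in=011111 → 110111 (was 100000); enqueue [0]
  #5 pop 4: in=111111 → 100111 (was 000000); enqueue [3]
  #6 pop 1: in=011111 → 100110 (no change)
  #7 pop 0: in=110111 → 010011 (was 010010); enqueue [2]
  #8 pop 3: in=111111 → 110111 (no change)
  #9 pop 2: in=110111 → 011111 (no change)

Fixpoint:
  val[0] = 010011
  val[1] = 100110
  val[2] = 011111
  val[3] = 110111
  val[4] = 100111

011111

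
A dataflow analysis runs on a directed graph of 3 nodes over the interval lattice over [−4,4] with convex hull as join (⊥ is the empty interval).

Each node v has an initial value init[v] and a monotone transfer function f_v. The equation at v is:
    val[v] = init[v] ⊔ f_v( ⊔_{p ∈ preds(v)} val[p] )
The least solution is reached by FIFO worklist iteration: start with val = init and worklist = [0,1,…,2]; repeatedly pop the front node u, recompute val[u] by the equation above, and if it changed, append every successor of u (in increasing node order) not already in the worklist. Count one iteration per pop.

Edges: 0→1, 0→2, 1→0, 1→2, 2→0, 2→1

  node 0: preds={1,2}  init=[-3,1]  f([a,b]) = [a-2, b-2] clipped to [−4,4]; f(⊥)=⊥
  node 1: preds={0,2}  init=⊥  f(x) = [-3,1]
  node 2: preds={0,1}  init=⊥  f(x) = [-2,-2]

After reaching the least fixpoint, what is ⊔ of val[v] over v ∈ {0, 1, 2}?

Iteration log — 6 steps:
  step 1. node 0  ⊔preds=⊥  new=[-3,1]  stable
  step 2. node 1  ⊔preds=[-3,1]  new=[-3,1]  old=⊥  +wl: 0
  step 3. node 2  ⊔preds=[-3,1]  new=[-2,-2]  old=⊥  +wl: 1
  step 4. node 0  ⊔preds=[-3,1]  new=[-4,1]  old=[-3,1]  +wl: 2
  step 5. node 1  ⊔preds=[-4,1]  new=[-3,1]  stable
  step 6. node 2  ⊔preds=[-4,1]  new=[-2,-2]  stable

Least fixpoint reached:
  node 0: [-4,1]
  node 1: [-3,1]
  node 2: [-2,-2]

[-4,1]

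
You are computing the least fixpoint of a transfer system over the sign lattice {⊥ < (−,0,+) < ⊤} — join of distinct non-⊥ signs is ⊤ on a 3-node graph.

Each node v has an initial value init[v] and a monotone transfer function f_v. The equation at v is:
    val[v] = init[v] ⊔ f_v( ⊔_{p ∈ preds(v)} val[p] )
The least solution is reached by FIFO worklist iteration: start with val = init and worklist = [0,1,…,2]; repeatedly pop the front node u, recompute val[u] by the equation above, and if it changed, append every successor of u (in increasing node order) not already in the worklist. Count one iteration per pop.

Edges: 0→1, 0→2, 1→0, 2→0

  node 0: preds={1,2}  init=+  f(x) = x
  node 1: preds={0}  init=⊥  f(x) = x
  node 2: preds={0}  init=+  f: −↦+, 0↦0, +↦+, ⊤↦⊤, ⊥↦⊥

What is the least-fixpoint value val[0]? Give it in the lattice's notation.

+

Trace (4 dequeues):
  [1] u=0 | in + | out + | ==
  [2] u=1 | in + | out + | prev ⊥ | push {0}
  [3] u=2 | in + | out + | ==
  [4] u=0 | in + | out + | ==

Converged values:
  [0] +
  [1] +
  [2] +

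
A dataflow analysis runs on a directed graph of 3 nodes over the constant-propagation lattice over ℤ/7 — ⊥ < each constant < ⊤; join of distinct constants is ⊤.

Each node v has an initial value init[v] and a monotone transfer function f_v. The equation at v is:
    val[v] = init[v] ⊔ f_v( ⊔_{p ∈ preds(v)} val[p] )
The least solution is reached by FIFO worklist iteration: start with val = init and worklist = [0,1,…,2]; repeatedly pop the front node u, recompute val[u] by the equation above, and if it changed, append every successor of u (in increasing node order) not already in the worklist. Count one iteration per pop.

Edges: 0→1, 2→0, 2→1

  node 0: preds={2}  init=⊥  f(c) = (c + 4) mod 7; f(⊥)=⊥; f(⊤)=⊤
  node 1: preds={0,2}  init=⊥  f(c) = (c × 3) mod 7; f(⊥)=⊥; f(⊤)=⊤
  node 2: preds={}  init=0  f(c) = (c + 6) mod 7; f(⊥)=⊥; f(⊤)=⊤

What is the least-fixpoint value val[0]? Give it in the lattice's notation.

Worklist (3 pops):
  #1 pop 0: in=0 → 4 (was ⊥); enqueue []
  #2 pop 1: in=⊤ → ⊤ (was ⊥); enqueue []
  #3 pop 2: in=⊥ → 0 (no change)

Fixpoint:
  val[0] = 4
  val[1] = ⊤
  val[2] = 0

4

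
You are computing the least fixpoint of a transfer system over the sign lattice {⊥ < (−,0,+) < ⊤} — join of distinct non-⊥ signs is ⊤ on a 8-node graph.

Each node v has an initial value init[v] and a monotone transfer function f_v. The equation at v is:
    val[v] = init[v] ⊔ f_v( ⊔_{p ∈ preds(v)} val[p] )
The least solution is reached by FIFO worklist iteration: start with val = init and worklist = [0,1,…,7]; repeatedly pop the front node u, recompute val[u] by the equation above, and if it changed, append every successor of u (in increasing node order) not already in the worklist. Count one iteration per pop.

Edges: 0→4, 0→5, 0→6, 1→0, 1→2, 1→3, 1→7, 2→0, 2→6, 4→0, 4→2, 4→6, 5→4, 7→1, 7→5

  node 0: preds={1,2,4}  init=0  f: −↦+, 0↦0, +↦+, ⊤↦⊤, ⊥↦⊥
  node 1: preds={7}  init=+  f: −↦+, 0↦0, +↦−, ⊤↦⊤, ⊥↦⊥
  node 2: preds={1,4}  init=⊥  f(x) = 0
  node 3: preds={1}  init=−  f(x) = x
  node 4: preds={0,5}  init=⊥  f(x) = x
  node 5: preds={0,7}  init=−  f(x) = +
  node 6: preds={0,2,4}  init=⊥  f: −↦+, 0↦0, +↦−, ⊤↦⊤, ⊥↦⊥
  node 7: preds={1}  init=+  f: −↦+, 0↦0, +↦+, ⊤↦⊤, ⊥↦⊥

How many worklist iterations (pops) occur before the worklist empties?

13

Iteration log — 13 steps:
  step 1. node 0  ⊔preds=+  new=⊤  old=0  +wl: 
  step 2. node 1  ⊔preds=+  new=⊤  old=+  +wl: 0
  step 3. node 2  ⊔preds=⊤  new=0  old=⊥  +wl: 
  step 4. node 3  ⊔preds=⊤  new=⊤  old=−  +wl: 
  step 5. node 4  ⊔preds=⊤  new=⊤  old=⊥  +wl: 2
  step 6. node 5  ⊔preds=⊤  new=⊤  old=−  +wl: 4
  step 7. node 6  ⊔preds=⊤  new=⊤  old=⊥  +wl: 
  step 8. node 7  ⊔preds=⊤  new=⊤  old=+  +wl: 1,5
  step 9. node 0  ⊔preds=⊤  new=⊤  stable
  step 10. node 2  ⊔preds=⊤  new=0  stable
  step 11. node 4  ⊔preds=⊤  new=⊤  stable
  step 12. node 1  ⊔preds=⊤  new=⊤  stable
  step 13. node 5  ⊔preds=⊤  new=⊤  stable

Least fixpoint reached:
  node 0: ⊤
  node 1: ⊤
  node 2: 0
  node 3: ⊤
  node 4: ⊤
  node 5: ⊤
  node 6: ⊤
  node 7: ⊤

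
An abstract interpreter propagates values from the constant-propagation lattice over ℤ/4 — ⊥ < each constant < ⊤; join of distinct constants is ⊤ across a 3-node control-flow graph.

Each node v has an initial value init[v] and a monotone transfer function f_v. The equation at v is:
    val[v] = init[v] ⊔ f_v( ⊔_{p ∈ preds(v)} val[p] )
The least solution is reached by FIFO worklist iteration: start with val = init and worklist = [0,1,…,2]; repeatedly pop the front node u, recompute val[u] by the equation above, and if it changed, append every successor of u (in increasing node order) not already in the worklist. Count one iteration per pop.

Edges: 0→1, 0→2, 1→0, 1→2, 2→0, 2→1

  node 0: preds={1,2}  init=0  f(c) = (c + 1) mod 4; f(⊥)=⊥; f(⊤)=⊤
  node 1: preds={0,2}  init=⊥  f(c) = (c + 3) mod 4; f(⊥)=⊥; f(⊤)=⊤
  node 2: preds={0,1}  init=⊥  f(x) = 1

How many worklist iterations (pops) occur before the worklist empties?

Worklist (7 pops):
  #1 pop 0: in=⊥ → 0 (no change)
  #2 pop 1: in=0 → 3 (was ⊥); enqueue [0]
  #3 pop 2: in=⊤ → 1 (was ⊥); enqueue [1]
  #4 pop 0: in=⊤ → ⊤ (was 0); enqueue [2]
  #5 pop 1: in=⊤ → ⊤ (was 3); enqueue [0]
  #6 pop 2: in=⊤ → 1 (no change)
  #7 pop 0: in=⊤ → ⊤ (no change)

Fixpoint:
  val[0] = ⊤
  val[1] = ⊤
  val[2] = 1

7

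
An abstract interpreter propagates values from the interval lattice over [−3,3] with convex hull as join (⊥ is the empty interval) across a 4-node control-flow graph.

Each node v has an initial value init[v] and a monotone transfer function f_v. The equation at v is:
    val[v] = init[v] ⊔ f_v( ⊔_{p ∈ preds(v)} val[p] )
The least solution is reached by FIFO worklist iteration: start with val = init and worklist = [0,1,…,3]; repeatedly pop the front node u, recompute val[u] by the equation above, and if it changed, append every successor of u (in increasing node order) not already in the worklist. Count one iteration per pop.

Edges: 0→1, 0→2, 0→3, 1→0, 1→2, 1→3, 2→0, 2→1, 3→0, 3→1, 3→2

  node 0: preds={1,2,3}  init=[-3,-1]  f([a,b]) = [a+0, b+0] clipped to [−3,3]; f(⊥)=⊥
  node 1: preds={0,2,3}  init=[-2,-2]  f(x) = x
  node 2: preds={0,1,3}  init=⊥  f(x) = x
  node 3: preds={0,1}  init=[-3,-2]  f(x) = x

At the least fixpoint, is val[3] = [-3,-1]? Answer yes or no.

Iteration log — 7 steps:
  step 1. node 0  ⊔preds=[-3,-2]  new=[-3,-1]  stable
  step 2. node 1  ⊔preds=[-3,-1]  new=[-3,-1]  old=[-2,-2]  +wl: 0
  step 3. node 2  ⊔preds=[-3,-1]  new=[-3,-1]  old=⊥  +wl: 1
  step 4. node 3  ⊔preds=[-3,-1]  new=[-3,-1]  old=[-3,-2]  +wl: 2
  step 5. node 0  ⊔preds=[-3,-1]  new=[-3,-1]  stable
  step 6. node 1  ⊔preds=[-3,-1]  new=[-3,-1]  stable
  step 7. node 2  ⊔preds=[-3,-1]  new=[-3,-1]  stable

Least fixpoint reached:
  node 0: [-3,-1]
  node 1: [-3,-1]
  node 2: [-3,-1]
  node 3: [-3,-1]

yes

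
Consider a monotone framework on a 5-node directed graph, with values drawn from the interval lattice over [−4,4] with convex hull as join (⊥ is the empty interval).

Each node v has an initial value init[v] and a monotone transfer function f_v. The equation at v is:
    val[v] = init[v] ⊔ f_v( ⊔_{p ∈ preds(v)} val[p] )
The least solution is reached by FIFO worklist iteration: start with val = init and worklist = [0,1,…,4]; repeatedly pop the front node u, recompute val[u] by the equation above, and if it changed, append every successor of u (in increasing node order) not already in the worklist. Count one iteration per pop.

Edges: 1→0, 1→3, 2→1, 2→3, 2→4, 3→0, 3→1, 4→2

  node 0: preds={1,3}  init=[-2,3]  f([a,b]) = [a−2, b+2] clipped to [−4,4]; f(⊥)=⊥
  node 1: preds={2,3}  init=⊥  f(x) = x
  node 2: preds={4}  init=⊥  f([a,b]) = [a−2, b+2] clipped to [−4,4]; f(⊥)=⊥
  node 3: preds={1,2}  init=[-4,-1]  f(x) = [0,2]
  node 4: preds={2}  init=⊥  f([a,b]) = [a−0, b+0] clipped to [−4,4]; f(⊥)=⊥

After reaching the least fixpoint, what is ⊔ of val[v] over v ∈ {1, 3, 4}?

[-4,2]

Worklist (9 pops):
  #1 pop 0: in=[-4,-1] → [-4,3] (was [-2,3]); enqueue []
  #2 pop 1: in=[-4,-1] → [-4,-1] (was ⊥); enqueue [0]
  #3 pop 2: in=⊥ → ⊥ (no change)
  #4 pop 3: in=[-4,-1] → [-4,2] (was [-4,-1]); enqueue [1]
  #5 pop 4: in=⊥ → ⊥ (no change)
  #6 pop 0: in=[-4,2] → [-4,4] (was [-4,3]); enqueue []
  #7 pop 1: in=[-4,2] → [-4,2] (was [-4,-1]); enqueue [0,3]
  #8 pop 0: in=[-4,2] → [-4,4] (no change)
  #9 pop 3: in=[-4,2] → [-4,2] (no change)

Fixpoint:
  val[0] = [-4,4]
  val[1] = [-4,2]
  val[2] = ⊥
  val[3] = [-4,2]
  val[4] = ⊥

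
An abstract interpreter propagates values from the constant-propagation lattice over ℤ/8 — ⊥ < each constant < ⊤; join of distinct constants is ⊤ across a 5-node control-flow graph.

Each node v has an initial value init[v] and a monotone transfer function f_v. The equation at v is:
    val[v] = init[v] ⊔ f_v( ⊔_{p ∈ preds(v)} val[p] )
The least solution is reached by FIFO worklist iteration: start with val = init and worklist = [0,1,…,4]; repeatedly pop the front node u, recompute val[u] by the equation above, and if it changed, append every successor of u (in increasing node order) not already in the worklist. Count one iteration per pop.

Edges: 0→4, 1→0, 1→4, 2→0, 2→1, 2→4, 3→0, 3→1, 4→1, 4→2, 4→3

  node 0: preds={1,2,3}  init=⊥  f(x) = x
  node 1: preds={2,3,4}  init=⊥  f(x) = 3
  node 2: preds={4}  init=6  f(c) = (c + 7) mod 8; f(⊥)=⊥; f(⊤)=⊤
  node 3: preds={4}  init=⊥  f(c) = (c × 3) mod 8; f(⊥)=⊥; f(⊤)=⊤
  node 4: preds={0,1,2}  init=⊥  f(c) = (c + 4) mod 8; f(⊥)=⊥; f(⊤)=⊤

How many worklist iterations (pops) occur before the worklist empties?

Worklist (12 pops):
  #1 pop 0: in=6 → 6 (was ⊥); enqueue []
  #2 pop 1: in=6 → 3 (was ⊥); enqueue [0]
  #3 pop 2: in=⊥ → 6 (no change)
  #4 pop 3: in=⊥ → ⊥ (no change)
  #5 pop 4: in=⊤ → ⊤ (was ⊥); enqueue [1,2,3]
  #6 pop 0: in=⊤ → ⊤ (was 6); enqueue [4]
  #7 pop 1: in=⊤ → 3 (no change)
  #8 pop 2: in=⊤ → ⊤ (was 6); enqueue [0,1]
  #9 pop 3: in=⊤ → ⊤ (was ⊥); enqueue []
  #10 pop 4: in=⊤ → ⊤ (no change)
  #11 pop 0: in=⊤ → ⊤ (no change)
  #12 pop 1: in=⊤ → 3 (no change)

Fixpoint:
  val[0] = ⊤
  val[1] = 3
  val[2] = ⊤
  val[3] = ⊤
  val[4] = ⊤

12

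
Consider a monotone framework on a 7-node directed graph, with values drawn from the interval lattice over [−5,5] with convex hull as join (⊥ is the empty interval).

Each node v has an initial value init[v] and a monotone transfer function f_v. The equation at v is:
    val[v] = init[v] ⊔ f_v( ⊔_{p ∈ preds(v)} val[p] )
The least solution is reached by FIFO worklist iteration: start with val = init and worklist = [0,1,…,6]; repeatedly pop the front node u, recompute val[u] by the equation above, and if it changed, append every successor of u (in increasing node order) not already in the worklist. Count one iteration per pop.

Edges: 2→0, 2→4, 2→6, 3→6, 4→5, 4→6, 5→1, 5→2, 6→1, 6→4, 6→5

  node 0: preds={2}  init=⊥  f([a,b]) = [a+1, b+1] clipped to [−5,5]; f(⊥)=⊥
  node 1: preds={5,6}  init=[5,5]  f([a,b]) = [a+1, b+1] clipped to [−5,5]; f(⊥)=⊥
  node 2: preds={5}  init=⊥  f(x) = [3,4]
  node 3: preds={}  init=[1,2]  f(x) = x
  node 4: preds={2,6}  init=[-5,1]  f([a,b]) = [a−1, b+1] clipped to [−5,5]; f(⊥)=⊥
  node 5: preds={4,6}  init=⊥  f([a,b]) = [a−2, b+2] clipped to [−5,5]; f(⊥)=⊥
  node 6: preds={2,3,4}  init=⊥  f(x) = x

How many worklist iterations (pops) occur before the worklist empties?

12

Worklist (12 pops):
  #1 pop 0: in=⊥ → ⊥ (no change)
  #2 pop 1: in=⊥ → [5,5] (no change)
  #3 pop 2: in=⊥ → [3,4] (was ⊥); enqueue [0]
  #4 pop 3: in=⊥ → [1,2] (no change)
  #5 pop 4: in=[3,4] → [-5,5] (was [-5,1]); enqueue []
  #6 pop 5: in=[-5,5] → [-5,5] (was ⊥); enqueue [1,2]
  #7 pop 6: in=[-5,5] → [-5,5] (was ⊥); enqueue [4,5]
  #8 pop 0: in=[3,4] → [4,5] (was ⊥); enqueue []
  #9 pop 1: in=[-5,5] → [-4,5] (was [5,5]); enqueue []
  #10 pop 2: in=[-5,5] → [3,4] (no change)
  #11 pop 4: in=[-5,5] → [-5,5] (no change)
  #12 pop 5: in=[-5,5] → [-5,5] (no change)

Fixpoint:
  val[0] = [4,5]
  val[1] = [-4,5]
  val[2] = [3,4]
  val[3] = [1,2]
  val[4] = [-5,5]
  val[5] = [-5,5]
  val[6] = [-5,5]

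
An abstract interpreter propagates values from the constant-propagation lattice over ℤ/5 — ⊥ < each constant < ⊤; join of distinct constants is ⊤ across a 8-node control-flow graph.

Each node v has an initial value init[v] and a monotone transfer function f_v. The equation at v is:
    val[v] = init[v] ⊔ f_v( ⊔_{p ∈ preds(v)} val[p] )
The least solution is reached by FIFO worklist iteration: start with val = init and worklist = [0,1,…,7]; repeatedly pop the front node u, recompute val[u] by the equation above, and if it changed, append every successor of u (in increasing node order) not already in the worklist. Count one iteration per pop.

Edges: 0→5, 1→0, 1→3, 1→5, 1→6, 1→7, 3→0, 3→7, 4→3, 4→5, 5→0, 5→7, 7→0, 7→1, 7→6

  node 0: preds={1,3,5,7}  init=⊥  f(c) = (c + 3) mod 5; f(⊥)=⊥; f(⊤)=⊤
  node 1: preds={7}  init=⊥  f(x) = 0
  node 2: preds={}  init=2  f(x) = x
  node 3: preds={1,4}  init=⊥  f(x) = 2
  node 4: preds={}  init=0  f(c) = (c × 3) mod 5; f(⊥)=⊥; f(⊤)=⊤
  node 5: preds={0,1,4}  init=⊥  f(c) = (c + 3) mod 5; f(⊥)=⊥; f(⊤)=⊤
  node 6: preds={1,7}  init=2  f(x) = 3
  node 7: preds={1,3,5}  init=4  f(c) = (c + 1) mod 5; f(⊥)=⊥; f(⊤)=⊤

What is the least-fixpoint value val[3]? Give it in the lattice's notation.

Iteration log — 12 steps:
  step 1. node 0  ⊔preds=4  new=2  old=⊥  +wl: 
  step 2. node 1  ⊔preds=4  new=0  old=⊥  +wl: 0
  step 3. node 2  ⊔preds=⊥  new=2  stable
  step 4. node 3  ⊔preds=0  new=2  old=⊥  +wl: 
  step 5. node 4  ⊔preds=⊥  new=0  stable
  step 6. node 5  ⊔preds=⊤  new=⊤  old=⊥  +wl: 
  step 7. node 6  ⊔preds=⊤  new=⊤  old=2  +wl: 
  step 8. node 7  ⊔preds=⊤  new=⊤  old=4  +wl: 1,6
  step 9. node 0  ⊔preds=⊤  new=⊤  old=2  +wl: 5
  step 10. node 1  ⊔preds=⊤  new=0  stable
  step 11. node 6  ⊔preds=⊤  new=⊤  stable
  step 12. node 5  ⊔preds=⊤  new=⊤  stable

Least fixpoint reached:
  node 0: ⊤
  node 1: 0
  node 2: 2
  node 3: 2
  node 4: 0
  node 5: ⊤
  node 6: ⊤
  node 7: ⊤

2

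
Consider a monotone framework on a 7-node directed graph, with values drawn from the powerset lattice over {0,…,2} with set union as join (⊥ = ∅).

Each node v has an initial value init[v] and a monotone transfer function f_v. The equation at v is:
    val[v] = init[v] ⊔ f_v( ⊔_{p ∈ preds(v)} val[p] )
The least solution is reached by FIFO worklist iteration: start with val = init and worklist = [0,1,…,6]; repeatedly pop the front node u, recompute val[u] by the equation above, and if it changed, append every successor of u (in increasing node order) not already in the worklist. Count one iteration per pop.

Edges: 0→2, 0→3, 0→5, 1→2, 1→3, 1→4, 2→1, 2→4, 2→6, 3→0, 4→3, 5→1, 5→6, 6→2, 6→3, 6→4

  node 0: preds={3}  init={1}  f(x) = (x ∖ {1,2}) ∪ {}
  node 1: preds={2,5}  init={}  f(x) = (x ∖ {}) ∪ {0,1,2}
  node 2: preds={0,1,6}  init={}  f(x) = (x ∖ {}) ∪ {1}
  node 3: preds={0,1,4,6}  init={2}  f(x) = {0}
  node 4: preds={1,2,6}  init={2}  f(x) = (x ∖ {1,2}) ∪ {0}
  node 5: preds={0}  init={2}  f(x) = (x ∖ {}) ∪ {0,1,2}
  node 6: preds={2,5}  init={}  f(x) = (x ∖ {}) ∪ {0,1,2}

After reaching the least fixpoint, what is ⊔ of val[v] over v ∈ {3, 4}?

Iteration log — 13 steps:
  step 1. node 0  ⊔preds={2}  new={1}  stable
  step 2. node 1  ⊔preds={2}  new={0,1,2}  old={}  +wl: 
  step 3. node 2  ⊔preds={0,1,2}  new={0,1,2}  old={}  +wl: 1
  step 4. node 3  ⊔preds={0,1,2}  new={0,2}  old={2}  +wl: 0
  step 5. node 4  ⊔preds={0,1,2}  new={0,2}  old={2}  +wl: 3
  step 6. node 5  ⊔preds={1}  new={0,1,2}  old={2}  +wl: 
  step 7. node 6  ⊔preds={0,1,2}  new={0,1,2}  old={}  +wl: 2,4
  step 8. node 1  ⊔preds={0,1,2}  new={0,1,2}  stable
  step 9. node 0  ⊔preds={0,2}  new={0,1}  old={1}  +wl: 5
  step 10. node 3  ⊔preds={0,1,2}  new={0,2}  stable
  step 11. node 2  ⊔preds={0,1,2}  new={0,1,2}  stable
  step 12. node 4  ⊔preds={0,1,2}  new={0,2}  stable
  step 13. node 5  ⊔preds={0,1}  new={0,1,2}  stable

Least fixpoint reached:
  node 0: {0,1}
  node 1: {0,1,2}
  node 2: {0,1,2}
  node 3: {0,2}
  node 4: {0,2}
  node 5: {0,1,2}
  node 6: {0,1,2}

{0,2}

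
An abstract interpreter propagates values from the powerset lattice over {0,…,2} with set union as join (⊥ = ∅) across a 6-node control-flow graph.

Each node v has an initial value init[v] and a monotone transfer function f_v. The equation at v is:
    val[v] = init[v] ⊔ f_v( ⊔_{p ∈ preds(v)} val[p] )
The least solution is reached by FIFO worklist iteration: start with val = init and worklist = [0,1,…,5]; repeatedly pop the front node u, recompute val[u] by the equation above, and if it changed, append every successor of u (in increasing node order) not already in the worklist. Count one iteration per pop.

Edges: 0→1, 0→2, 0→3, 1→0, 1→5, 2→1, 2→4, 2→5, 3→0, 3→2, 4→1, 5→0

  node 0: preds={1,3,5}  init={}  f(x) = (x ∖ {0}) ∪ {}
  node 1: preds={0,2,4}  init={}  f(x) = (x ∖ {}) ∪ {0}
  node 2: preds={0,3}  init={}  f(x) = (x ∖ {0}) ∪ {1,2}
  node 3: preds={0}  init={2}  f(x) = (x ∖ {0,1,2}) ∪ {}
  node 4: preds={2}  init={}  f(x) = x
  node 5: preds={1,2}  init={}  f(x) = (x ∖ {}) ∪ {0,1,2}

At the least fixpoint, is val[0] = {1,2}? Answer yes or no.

yes

Worklist (12 pops):
  #1 pop 0: in={2} → {2} (was {}); enqueue []
  #2 pop 1: in={2} → {0,2} (was {}); enqueue [0]
  #3 pop 2: in={2} → {1,2} (was {}); enqueue [1]
  #4 pop 3: in={2} → {2} (no change)
  #5 pop 4: in={1,2} → {1,2} (was {}); enqueue []
  #6 pop 5: in={0,1,2} → {0,1,2} (was {}); enqueue []
  #7 pop 0: in={0,1,2} → {1,2} (was {2}); enqueue [2,3]
  #8 pop 1: in={1,2} → {0,1,2} (was {0,2}); enqueue [0,5]
  #9 pop 2: in={1,2} → {1,2} (no change)
  #10 pop 3: in={1,2} → {2} (no change)
  #11 pop 0: in={0,1,2} → {1,2} (no change)
  #12 pop 5: in={0,1,2} → {0,1,2} (no change)

Fixpoint:
  val[0] = {1,2}
  val[1] = {0,1,2}
  val[2] = {1,2}
  val[3] = {2}
  val[4] = {1,2}
  val[5] = {0,1,2}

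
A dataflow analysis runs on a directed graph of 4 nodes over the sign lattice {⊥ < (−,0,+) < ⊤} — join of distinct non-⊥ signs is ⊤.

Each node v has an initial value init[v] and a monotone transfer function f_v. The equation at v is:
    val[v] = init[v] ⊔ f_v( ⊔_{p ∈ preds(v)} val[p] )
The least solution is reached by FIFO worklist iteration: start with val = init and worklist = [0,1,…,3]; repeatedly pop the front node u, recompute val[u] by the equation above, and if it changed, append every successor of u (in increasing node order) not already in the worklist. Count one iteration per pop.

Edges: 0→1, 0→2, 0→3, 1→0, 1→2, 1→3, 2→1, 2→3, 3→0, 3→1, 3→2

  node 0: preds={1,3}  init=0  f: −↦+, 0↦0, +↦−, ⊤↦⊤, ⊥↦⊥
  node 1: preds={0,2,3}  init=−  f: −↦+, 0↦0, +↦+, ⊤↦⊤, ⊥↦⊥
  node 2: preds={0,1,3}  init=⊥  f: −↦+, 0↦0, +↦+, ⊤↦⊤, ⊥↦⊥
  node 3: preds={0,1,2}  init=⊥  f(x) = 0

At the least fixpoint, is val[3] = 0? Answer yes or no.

Trace (7 dequeues):
  [1] u=0 | in − | out ⊤ | prev 0 | push {}
  [2] u=1 | in ⊤ | out ⊤ | prev − | push {0}
  [3] u=2 | in ⊤ | out ⊤ | prev ⊥ | push {1}
  [4] u=3 | in ⊤ | out 0 | prev ⊥ | push {2}
  [5] u=0 | in ⊤ | out ⊤ | ==
  [6] u=1 | in ⊤ | out ⊤ | ==
  [7] u=2 | in ⊤ | out ⊤ | ==

Converged values:
  [0] ⊤
  [1] ⊤
  [2] ⊤
  [3] 0

yes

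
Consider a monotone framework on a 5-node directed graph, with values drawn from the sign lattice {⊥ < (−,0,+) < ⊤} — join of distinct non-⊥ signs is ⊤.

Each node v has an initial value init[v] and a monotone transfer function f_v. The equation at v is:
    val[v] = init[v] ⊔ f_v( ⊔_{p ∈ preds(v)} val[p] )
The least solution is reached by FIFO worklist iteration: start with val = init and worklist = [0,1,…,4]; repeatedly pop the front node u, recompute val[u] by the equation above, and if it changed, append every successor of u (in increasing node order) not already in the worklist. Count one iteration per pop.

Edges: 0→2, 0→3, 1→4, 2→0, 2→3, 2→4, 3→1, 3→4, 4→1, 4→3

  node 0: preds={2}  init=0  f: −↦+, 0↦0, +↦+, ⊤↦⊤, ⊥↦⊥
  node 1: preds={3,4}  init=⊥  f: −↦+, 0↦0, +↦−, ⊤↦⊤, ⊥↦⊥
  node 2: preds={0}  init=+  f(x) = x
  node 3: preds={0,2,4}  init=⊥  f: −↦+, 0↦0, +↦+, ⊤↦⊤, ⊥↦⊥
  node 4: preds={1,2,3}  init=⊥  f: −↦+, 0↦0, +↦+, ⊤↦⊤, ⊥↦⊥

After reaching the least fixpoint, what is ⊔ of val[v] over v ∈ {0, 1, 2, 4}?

Trace (9 dequeues):
  [1] u=0 | in + | out ⊤ | prev 0 | push {}
  [2] u=1 | in ⊥ | out ⊥ | ==
  [3] u=2 | in ⊤ | out ⊤ | prev + | push {0}
  [4] u=3 | in ⊤ | out ⊤ | prev ⊥ | push {1}
  [5] u=4 | in ⊤ | out ⊤ | prev ⊥ | push {3}
  [6] u=0 | in ⊤ | out ⊤ | ==
  [7] u=1 | in ⊤ | out ⊤ | prev ⊥ | push {4}
  [8] u=3 | in ⊤ | out ⊤ | ==
  [9] u=4 | in ⊤ | out ⊤ | ==

Converged values:
  [0] ⊤
  [1] ⊤
  [2] ⊤
  [3] ⊤
  [4] ⊤

⊤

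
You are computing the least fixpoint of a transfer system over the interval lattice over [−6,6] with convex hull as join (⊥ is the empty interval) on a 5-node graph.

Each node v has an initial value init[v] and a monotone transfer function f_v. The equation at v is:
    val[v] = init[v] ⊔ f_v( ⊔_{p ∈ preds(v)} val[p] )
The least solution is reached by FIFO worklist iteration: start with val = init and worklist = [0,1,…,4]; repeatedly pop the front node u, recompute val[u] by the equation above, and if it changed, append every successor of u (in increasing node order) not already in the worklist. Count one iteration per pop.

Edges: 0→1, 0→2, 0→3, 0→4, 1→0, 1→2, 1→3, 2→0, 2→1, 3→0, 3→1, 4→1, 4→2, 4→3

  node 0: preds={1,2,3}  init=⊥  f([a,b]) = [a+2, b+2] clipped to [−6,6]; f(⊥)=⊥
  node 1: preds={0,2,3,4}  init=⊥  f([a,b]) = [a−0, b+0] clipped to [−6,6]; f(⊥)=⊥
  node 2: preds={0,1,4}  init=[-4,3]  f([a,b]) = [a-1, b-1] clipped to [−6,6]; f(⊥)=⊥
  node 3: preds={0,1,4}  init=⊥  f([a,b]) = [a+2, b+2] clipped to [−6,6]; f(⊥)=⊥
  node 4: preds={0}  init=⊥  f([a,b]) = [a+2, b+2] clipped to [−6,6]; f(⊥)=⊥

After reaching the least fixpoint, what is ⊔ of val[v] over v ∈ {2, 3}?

Worklist (19 pops):
  #1 pop 0: in=[-4,3] → [-2,5] (was ⊥); enqueue []
  #2 pop 1: in=[-4,5] → [-4,5] (was ⊥); enqueue [0]
  #3 pop 2: in=[-4,5] → [-5,4] (was [-4,3]); enqueue [1]
  #4 pop 3: in=[-4,5] → [-2,6] (was ⊥); enqueue []
  #5 pop 4: in=[-2,5] → [0,6] (was ⊥); enqueue [2,3]
  #6 pop 0: in=[-5,6] → [-3,6] (was [-2,5]); enqueue [4]
  #7 pop 1: in=[-5,6] → [-5,6] (was [-4,5]); enqueue [0]
  #8 pop 2: in=[-5,6] → [-6,5] (was [-5,4]); enqueue [1]
  #9 pop 3: in=[-5,6] → [-3,6] (was [-2,6]); enqueue []
  #10 pop 4: in=[-3,6] → [-1,6] (was [0,6]); enqueue [2,3]
  #11 pop 0: in=[-6,6] → [-4,6] (was [-3,6]); enqueue [4]
  #12 pop 1: in=[-6,6] → [-6,6] (was [-5,6]); enqueue [0]
  #13 pop 2: in=[-6,6] → [-6,5] (no change)
  #14 pop 3: in=[-6,6] → [-4,6] (was [-3,6]); enqueue [1]
  #15 pop 4: in=[-4,6] → [-2,6] (was [-1,6]); enqueue [2,3]
  #16 pop 0: in=[-6,6] → [-4,6] (no change)
  #17 pop 1: in=[-6,6] → [-6,6] (no change)
  #18 pop 2: in=[-6,6] → [-6,5] (no change)
  #19 pop 3: in=[-6,6] → [-4,6] (no change)

Fixpoint:
  val[0] = [-4,6]
  val[1] = [-6,6]
  val[2] = [-6,5]
  val[3] = [-4,6]
  val[4] = [-2,6]

[-6,6]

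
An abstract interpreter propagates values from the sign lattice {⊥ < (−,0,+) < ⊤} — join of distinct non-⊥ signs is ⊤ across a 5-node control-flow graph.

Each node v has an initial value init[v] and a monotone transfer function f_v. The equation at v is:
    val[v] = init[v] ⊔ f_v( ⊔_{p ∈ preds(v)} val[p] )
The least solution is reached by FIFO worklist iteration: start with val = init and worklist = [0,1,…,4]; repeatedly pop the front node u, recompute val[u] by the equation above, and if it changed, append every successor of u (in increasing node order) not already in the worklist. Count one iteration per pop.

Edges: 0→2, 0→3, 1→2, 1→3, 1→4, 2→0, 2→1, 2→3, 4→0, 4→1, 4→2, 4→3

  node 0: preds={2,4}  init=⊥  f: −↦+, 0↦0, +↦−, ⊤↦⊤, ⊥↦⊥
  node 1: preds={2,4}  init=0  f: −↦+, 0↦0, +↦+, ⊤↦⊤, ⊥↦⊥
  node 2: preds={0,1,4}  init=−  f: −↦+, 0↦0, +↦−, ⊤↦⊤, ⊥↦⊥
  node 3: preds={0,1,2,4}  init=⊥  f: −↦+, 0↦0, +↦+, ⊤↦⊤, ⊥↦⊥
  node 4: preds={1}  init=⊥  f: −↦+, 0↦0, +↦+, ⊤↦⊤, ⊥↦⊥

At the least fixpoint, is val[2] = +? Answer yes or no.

Trace (9 dequeues):
  [1] u=0 | in − | out + | prev ⊥ | push {}
  [2] u=1 | in − | out ⊤ | prev 0 | push {}
  [3] u=2 | in ⊤ | out ⊤ | prev − | push {0,1}
  [4] u=3 | in ⊤ | out ⊤ | prev ⊥ | push {}
  [5] u=4 | in ⊤ | out ⊤ | prev ⊥ | push {2,3}
  [6] u=0 | in ⊤ | out ⊤ | prev + | push {}
  [7] u=1 | in ⊤ | out ⊤ | ==
  [8] u=2 | in ⊤ | out ⊤ | ==
  [9] u=3 | in ⊤ | out ⊤ | ==

Converged values:
  [0] ⊤
  [1] ⊤
  [2] ⊤
  [3] ⊤
  [4] ⊤

no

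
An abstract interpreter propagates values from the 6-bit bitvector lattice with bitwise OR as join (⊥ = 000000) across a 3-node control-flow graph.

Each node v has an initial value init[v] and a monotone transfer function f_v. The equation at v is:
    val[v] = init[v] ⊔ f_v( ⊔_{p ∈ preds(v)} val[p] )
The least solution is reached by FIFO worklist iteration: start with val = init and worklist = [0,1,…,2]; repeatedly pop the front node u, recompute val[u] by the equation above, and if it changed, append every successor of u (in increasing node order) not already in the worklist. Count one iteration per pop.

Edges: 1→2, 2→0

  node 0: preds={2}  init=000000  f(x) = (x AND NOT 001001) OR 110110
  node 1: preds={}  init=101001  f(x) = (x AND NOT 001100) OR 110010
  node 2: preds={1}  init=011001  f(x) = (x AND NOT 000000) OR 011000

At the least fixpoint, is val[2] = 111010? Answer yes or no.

Iteration log — 4 steps:
  step 1. node 0  ⊔preds=011001  new=110110  old=000000  +wl: 
  step 2. node 1  ⊔preds=000000  new=111011  old=101001  +wl: 
  step 3. node 2  ⊔preds=111011  new=111011  old=011001  +wl: 0
  step 4. node 0  ⊔preds=111011  new=110110  stable

Least fixpoint reached:
  node 0: 110110
  node 1: 111011
  node 2: 111011

no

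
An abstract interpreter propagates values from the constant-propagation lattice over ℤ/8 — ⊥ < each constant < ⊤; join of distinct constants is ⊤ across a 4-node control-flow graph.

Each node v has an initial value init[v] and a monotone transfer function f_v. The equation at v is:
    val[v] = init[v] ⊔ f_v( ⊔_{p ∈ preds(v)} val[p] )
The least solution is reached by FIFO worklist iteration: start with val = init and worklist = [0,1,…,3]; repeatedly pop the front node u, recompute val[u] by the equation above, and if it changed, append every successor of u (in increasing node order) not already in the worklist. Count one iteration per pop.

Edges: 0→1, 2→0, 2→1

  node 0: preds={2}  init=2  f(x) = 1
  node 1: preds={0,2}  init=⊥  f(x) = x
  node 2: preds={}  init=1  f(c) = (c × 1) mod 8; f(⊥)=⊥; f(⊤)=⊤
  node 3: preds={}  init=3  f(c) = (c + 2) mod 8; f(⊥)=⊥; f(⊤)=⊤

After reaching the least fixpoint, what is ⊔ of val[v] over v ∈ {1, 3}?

⊤

Trace (4 dequeues):
  [1] u=0 | in 1 | out ⊤ | prev 2 | push {}
  [2] u=1 | in ⊤ | out ⊤ | prev ⊥ | push {}
  [3] u=2 | in ⊥ | out 1 | ==
  [4] u=3 | in ⊥ | out 3 | ==

Converged values:
  [0] ⊤
  [1] ⊤
  [2] 1
  [3] 3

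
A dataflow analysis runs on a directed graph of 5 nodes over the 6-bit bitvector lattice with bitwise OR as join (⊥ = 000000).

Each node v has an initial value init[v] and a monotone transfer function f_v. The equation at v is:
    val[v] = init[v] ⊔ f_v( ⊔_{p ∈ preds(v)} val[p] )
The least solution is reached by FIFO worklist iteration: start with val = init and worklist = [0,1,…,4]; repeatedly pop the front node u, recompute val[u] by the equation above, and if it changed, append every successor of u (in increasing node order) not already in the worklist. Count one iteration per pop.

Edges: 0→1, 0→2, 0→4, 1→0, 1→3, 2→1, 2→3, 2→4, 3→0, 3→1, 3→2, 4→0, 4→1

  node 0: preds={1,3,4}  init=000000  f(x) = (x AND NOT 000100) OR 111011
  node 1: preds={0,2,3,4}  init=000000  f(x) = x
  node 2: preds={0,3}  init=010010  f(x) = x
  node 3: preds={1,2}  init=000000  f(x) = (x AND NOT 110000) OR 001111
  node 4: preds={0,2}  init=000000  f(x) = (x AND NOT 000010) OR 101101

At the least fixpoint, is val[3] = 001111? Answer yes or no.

yes

Worklist (12 pops):
  #1 pop 0: in=000000 → 111011 (was 000000); enqueue []
  #2 pop 1: in=111011 → 111011 (was 000000); enqueue [0]
  #3 pop 2: in=111011 → 111011 (was 010010); enqueue [1]
  #4 pop 3: in=111011 → 001111 (was 000000); enqueue [2]
  #5 pop 4: in=111011 → 111101 (was 000000); enqueue []
  #6 pop 0: in=111111 → 111011 (no change)
  #7 pop 1: in=111111 → 111111 (was 111011); enqueue [0,3]
  #8 pop 2: in=111111 → 111111 (was 111011); enqueue [1,4]
  #9 pop 0: in=111111 → 111011 (no change)
  #10 pop 3: in=111111 → 001111 (no change)
  #11 pop 1: in=111111 → 111111 (no change)
  #12 pop 4: in=111111 → 111101 (no change)

Fixpoint:
  val[0] = 111011
  val[1] = 111111
  val[2] = 111111
  val[3] = 001111
  val[4] = 111101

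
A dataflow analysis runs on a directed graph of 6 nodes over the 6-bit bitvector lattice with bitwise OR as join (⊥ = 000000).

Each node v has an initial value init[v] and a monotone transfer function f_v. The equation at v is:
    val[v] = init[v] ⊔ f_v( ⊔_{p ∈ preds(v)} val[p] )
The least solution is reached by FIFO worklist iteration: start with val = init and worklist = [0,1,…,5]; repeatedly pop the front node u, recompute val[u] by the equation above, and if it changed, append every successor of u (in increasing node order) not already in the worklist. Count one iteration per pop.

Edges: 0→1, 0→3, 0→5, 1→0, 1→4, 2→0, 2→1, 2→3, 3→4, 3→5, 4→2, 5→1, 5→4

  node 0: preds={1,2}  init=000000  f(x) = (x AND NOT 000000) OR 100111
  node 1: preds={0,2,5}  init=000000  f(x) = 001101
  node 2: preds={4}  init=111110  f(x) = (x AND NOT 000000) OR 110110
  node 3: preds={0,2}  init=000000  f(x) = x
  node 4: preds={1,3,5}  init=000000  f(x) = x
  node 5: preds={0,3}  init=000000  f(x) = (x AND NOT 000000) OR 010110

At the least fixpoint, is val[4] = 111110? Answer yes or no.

no

Trace (12 dequeues):
  [1] u=0 | in 111110 | out 111111 | prev 000000 | push {}
  [2] u=1 | in 111111 | out 001101 | prev 000000 | push {0}
  [3] u=2 | in 000000 | out 111110 | ==
  [4] u=3 | in 111111 | out 111111 | prev 000000 | push {}
  [5] u=4 | in 111111 | out 111111 | prev 000000 | push {2}
  [6] u=5 | in 111111 | out 111111 | prev 000000 | push {1,4}
  [7] u=0 | in 111111 | out 111111 | ==
  [8] u=2 | in 111111 | out 111111 | prev 111110 | push {0,3}
  [9] u=1 | in 111111 | out 001101 | ==
  [10] u=4 | in 111111 | out 111111 | ==
  [11] u=0 | in 111111 | out 111111 | ==
  [12] u=3 | in 111111 | out 111111 | ==

Converged values:
  [0] 111111
  [1] 001101
  [2] 111111
  [3] 111111
  [4] 111111
  [5] 111111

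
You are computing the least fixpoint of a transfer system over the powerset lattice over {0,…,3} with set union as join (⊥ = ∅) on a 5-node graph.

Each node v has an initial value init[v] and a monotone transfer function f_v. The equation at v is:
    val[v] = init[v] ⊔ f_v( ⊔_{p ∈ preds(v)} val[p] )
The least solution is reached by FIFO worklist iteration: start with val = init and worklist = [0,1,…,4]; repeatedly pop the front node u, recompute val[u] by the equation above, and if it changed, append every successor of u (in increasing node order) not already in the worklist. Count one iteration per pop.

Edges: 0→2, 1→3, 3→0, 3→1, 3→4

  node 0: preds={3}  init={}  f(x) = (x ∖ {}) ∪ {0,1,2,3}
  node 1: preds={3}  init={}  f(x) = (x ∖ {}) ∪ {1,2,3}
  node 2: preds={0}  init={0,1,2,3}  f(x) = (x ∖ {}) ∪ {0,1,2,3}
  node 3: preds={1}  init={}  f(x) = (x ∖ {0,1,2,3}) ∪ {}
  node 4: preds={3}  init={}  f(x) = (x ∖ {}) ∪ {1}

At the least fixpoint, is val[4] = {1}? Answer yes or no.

Worklist (5 pops):
  #1 pop 0: in={} → {0,1,2,3} (was {}); enqueue []
  #2 pop 1: in={} → {1,2,3} (was {}); enqueue []
  #3 pop 2: in={0,1,2,3} → {0,1,2,3} (no change)
  #4 pop 3: in={1,2,3} → {} (no change)
  #5 pop 4: in={} → {1} (was {}); enqueue []

Fixpoint:
  val[0] = {0,1,2,3}
  val[1] = {1,2,3}
  val[2] = {0,1,2,3}
  val[3] = {}
  val[4] = {1}

yes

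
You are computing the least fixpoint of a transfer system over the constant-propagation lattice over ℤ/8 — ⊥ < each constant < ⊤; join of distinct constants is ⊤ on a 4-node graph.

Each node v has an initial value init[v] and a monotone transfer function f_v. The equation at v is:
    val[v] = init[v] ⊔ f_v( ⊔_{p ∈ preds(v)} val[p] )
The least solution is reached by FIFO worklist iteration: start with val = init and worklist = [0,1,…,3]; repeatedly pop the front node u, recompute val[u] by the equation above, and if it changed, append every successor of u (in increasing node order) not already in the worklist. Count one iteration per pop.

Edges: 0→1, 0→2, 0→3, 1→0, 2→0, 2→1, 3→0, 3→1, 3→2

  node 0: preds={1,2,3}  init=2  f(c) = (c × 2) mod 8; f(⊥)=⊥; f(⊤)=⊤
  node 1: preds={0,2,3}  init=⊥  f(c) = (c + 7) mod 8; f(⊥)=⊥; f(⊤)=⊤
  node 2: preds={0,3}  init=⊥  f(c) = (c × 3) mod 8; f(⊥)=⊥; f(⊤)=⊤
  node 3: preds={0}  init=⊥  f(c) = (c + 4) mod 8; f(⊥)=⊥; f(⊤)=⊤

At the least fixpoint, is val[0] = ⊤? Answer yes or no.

Worklist (11 pops):
  #1 pop 0: in=⊥ → 2 (no change)
  #2 pop 1: in=2 → 1 (was ⊥); enqueue [0]
  #3 pop 2: in=2 → 6 (was ⊥); enqueue [1]
  #4 pop 3: in=2 → 6 (was ⊥); enqueue [2]
  #5 pop 0: in=⊤ → ⊤ (was 2); enqueue [3]
  #6 pop 1: in=⊤ → ⊤ (was 1); enqueue [0]
  #7 pop 2: in=⊤ → ⊤ (was 6); enqueue [1]
  #8 pop 3: in=⊤ → ⊤ (was 6); enqueue [2]
  #9 pop 0: in=⊤ → ⊤ (no change)
  #10 pop 1: in=⊤ → ⊤ (no change)
  #11 pop 2: in=⊤ → ⊤ (no change)

Fixpoint:
  val[0] = ⊤
  val[1] = ⊤
  val[2] = ⊤
  val[3] = ⊤

yes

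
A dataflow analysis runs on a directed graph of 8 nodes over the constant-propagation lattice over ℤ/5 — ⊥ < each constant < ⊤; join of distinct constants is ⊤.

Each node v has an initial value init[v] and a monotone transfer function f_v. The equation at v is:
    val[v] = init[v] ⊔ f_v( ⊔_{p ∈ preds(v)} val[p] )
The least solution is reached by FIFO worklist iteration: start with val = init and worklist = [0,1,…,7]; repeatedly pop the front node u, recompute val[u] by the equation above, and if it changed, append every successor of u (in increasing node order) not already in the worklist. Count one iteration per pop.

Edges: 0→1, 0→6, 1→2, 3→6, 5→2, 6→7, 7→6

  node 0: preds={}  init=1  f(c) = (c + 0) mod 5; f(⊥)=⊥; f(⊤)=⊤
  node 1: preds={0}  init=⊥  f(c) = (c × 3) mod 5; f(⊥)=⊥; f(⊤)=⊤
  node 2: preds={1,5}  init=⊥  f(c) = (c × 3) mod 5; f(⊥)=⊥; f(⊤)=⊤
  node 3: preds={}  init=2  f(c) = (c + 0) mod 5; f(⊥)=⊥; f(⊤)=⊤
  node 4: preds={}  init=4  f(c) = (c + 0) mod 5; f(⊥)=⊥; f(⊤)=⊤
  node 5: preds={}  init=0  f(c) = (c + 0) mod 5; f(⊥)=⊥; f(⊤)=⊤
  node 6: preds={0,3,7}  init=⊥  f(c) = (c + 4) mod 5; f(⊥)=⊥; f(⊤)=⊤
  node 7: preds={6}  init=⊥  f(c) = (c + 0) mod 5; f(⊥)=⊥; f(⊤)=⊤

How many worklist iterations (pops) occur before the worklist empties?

Trace (9 dequeues):
  [1] u=0 | in ⊥ | out 1 | ==
  [2] u=1 | in 1 | out 3 | prev ⊥ | push {}
  [3] u=2 | in ⊤ | out ⊤ | prev ⊥ | push {}
  [4] u=3 | in ⊥ | out 2 | ==
  [5] u=4 | in ⊥ | out 4 | ==
  [6] u=5 | in ⊥ | out 0 | ==
  [7] u=6 | in ⊤ | out ⊤ | prev ⊥ | push {}
  [8] u=7 | in ⊤ | out ⊤ | prev ⊥ | push {6}
  [9] u=6 | in ⊤ | out ⊤ | ==

Converged values:
  [0] 1
  [1] 3
  [2] ⊤
  [3] 2
  [4] 4
  [5] 0
  [6] ⊤
  [7] ⊤

9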